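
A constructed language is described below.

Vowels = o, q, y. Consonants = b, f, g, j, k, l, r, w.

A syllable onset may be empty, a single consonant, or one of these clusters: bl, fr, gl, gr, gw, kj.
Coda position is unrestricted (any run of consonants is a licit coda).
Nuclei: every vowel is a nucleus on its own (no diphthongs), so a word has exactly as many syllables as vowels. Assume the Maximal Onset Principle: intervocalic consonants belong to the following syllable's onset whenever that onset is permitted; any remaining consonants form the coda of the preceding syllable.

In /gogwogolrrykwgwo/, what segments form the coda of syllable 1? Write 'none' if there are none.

none

The vowels are o, o, o, y, o — 5 nuclei, so 5 syllables.
V1 /o/ – V2 /o/: /gw/ is a licit onset in full, so it all attaches to the next syllable.
V2 /o/ – V3 /o/: /g/ → onset of the next syllable (single consonants are always licit onsets).
V3 /o/ – V4 /y/: cluster /lrr/ — the longest permitted-onset suffix is /r/; onset = /r/, preceding coda = /lr/.
V4 /y/ – V5 /o/: /kwgw/ — longest licit onset from the right is /gw/, leaving /kw/ as coda.
Putting it together: go.gwo.golr.rykw.gwo.
Syllable 1 is /go/: onset /g/, nucleus /o/, coda ∅.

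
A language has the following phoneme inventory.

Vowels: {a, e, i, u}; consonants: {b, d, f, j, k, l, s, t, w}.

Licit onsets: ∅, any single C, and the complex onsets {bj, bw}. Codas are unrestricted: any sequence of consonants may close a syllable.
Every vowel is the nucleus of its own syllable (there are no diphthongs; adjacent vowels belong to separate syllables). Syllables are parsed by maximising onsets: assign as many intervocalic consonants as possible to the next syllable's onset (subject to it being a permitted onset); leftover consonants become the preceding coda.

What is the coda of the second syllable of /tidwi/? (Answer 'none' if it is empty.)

Nuclei (vowels): i, i → 2 syllables.
Between /i/ (V1) and /i/ (V2): /dw/; trying suffixes from longest down, /w/ is the first permitted one, so coda /d/ | onset /w/.
Syllabification: tid.wi.
Syllable 2 is /wi/: onset /w/, nucleus /i/, coda ∅.

none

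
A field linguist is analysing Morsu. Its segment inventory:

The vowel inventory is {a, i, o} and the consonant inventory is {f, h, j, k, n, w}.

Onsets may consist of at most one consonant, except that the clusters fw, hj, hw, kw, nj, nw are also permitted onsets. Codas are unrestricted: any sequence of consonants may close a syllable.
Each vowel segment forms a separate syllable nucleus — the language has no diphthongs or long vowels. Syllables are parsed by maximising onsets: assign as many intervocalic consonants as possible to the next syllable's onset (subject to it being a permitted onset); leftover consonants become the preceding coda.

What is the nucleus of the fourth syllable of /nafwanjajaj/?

Nuclei (vowels): a, a, a, a → 4 syllables.
The fourth nucleus (vowel 4 from the left) is /a/.

a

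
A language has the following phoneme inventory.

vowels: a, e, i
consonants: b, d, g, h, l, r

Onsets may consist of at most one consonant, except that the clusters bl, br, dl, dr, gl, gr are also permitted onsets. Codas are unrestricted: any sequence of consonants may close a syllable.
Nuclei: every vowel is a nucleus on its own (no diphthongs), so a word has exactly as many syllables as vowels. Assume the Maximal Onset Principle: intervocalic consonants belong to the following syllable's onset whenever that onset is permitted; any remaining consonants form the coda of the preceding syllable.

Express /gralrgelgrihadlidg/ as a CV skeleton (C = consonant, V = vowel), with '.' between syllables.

CCVCC.CVC.CCV.CV.CCVCC

The vowels are a, e, i, a, i — 5 nuclei, so 5 syllables.
Between /a/ (V1) and /e/ (V2): /lrg/ — longest licit onset from the right is /g/, leaving /lr/ as coda.
Between /e/ (V2) and /i/ (V3): /lgr/; trying suffixes from longest down, /gr/ is the first permitted one, so coda /l/ | onset /gr/.
Between /i/ (V3) and /a/ (V4): /h/ is a single consonant, so it becomes the next onset.
Between /a/ (V4) and /i/ (V5): /dl/ is a licit onset in full, so it all attaches to the next syllable.
Syllabification: gralr.gel.gri.ha.dlidg.
Mapping each syllable to C/V: /gralr/ → CCVCC, /gel/ → CVC, /gri/ → CCV, /ha/ → CV, /dlidg/ → CCVCC.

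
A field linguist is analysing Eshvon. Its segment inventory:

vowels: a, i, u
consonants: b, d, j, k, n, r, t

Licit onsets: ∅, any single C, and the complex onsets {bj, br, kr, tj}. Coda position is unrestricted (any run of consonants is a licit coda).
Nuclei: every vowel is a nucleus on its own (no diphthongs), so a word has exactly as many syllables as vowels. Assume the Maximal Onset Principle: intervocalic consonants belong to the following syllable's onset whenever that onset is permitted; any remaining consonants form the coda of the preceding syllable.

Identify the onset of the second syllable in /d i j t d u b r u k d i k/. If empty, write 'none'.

Nuclei (vowels): i, u, u, i → 4 syllables.
Between /i/ (V1) and /u/ (V2): /jtd/; trying suffixes from longest down, /d/ is the first permitted one, so coda /jt/ | onset /d/.
Between /u/ (V2) and /u/ (V3): cluster /br/ — /br/ is itself a permitted onset, so the whole cluster goes right; preceding coda = ∅.
Between /u/ (V3) and /i/ (V4): /kd/; trying suffixes from longest down, /d/ is the first permitted one, so coda /k/ | onset /d/.
Putting it together: dijt.du.bruk.dik.
Syllable 2 is /du/: onset /d/, nucleus /u/, coda ∅.

d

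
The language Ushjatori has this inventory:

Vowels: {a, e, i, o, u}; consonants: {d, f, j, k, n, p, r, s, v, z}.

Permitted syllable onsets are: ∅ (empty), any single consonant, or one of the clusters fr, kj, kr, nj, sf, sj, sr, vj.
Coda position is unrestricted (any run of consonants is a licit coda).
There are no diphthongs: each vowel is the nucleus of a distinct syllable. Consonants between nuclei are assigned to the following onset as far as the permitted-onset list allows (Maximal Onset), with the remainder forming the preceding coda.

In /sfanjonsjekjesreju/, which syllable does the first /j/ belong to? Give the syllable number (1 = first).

The vowels are a, o, e, e, e, u — 6 nuclei, so 6 syllables.
/a…o/ gap (V1→V2): cluster /nj/ — /nj/ is itself a permitted onset, so the whole cluster goes right; preceding coda = ∅.
/o…e/ gap (V2→V3): /nsj/ — longest licit onset from the right is /sj/, leaving /n/ as coda.
/e…e/ gap (V3→V4): /kj/ — entire cluster is a permitted onset → onset /kj/, coda ∅.
/e…e/ gap (V4→V5): cluster /sr/ — /sr/ is itself a permitted onset, so the whole cluster goes right; preceding coda = ∅.
/e…u/ gap (V5→V6): /j/ is a single consonant, so it becomes the next onset.
Result: sfa.njon.sje.kje.sre.ju.
The first /j/ is in the onset of syllable 2 (/njon/).

2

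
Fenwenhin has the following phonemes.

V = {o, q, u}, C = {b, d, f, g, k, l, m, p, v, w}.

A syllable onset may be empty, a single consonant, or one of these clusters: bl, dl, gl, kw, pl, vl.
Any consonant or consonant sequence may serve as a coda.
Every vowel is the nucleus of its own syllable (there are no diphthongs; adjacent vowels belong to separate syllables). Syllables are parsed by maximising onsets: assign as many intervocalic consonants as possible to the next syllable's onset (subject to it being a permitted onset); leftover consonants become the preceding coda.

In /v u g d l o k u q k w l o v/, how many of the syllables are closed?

3

Vowels present: u, o, u, q, o; each is a nucleus, giving 5 syllables.
σ1/σ2 boundary: /gdl/; trying suffixes from longest down, /dl/ is the first permitted one, so coda /g/ | onset /dl/.
σ2/σ3 boundary: /k/ → onset of the next syllable (single consonants are always licit onsets).
σ3/σ4 boundary: no consonants, so the boundary falls immediately after /u/.
σ4/σ5 boundary: /kwl/ splits as /kw/ + /l/ (/l/ is the longest suffix that is a licit onset).
Putting it together: vug.dlo.ku.qkw.lov.
Classifying each syllable: /vug/ (closed), /dlo/ (open), /ku/ (open), /qkw/ (closed), /lov/ (closed).
Closed syllables: 3.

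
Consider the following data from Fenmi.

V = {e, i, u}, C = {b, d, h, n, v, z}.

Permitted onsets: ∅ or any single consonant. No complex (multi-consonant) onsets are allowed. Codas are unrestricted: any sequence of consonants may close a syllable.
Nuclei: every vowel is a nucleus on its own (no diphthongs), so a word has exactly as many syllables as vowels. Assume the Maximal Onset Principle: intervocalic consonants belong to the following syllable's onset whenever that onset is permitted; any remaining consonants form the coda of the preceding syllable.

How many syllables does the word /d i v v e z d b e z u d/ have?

4

Nuclei (vowels): i, e, e, u → 4 syllables.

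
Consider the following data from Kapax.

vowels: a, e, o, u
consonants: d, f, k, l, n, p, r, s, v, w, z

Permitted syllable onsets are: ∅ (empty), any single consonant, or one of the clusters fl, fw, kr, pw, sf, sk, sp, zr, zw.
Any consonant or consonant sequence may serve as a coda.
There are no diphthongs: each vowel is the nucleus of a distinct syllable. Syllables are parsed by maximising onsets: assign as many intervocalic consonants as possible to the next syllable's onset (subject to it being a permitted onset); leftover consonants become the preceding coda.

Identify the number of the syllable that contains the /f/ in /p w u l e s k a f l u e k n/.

Vowels present: u, e, a, u, e; each is a nucleus, giving 5 syllables.
Between /u/ (V1) and /e/ (V2): /l/ → onset of the next syllable (single consonants are always licit onsets).
Between /e/ (V2) and /a/ (V3): cluster /sk/ — /sk/ is itself a permitted onset, so the whole cluster goes right; preceding coda = ∅.
Between /a/ (V3) and /u/ (V4): cluster /fl/ — /fl/ is itself a permitted onset, so the whole cluster goes right; preceding coda = ∅.
Between /u/ (V4) and /e/ (V5): hiatus — the boundary sits between the two vowels.
Result: pwu.le.ska.flu.ekn.
The /f/ is in the onset of syllable 4 (/flu/).

4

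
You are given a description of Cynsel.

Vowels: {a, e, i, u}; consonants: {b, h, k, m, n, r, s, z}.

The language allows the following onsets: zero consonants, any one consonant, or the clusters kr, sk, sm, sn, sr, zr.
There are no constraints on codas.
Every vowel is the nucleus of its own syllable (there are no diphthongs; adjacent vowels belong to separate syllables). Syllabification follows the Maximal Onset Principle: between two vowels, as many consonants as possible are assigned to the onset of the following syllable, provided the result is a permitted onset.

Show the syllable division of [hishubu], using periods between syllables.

Vowels present: i, u, u; each is a nucleus, giving 3 syllables.
V1 /i/ – V2 /u/: /sh/ splits as /s/ + /h/ (/h/ is the longest suffix that is a licit onset).
V2 /u/ – V3 /u/: /b/ → onset of the next syllable (single consonants are always licit onsets).

his.hu.bu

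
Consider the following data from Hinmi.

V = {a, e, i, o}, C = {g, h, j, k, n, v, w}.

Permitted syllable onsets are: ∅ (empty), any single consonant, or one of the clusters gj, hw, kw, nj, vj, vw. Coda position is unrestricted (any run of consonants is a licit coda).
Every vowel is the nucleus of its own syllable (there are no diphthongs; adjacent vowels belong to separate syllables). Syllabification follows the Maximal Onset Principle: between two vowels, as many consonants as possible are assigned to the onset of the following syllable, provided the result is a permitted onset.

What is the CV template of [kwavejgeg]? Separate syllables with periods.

Nuclei (vowels): a, e, e → 3 syllables.
/a…e/ gap (V1→V2): /v/ → onset of the next syllable (single consonants are always licit onsets).
/e…e/ gap (V2→V3): /jg/; trying suffixes from longest down, /g/ is the first permitted one, so coda /j/ | onset /g/.
Putting it together: kwa.vej.geg.
Mapping each syllable to C/V: /kwa/ → CCV, /vej/ → CVC, /geg/ → CVC.

CCV.CVC.CVC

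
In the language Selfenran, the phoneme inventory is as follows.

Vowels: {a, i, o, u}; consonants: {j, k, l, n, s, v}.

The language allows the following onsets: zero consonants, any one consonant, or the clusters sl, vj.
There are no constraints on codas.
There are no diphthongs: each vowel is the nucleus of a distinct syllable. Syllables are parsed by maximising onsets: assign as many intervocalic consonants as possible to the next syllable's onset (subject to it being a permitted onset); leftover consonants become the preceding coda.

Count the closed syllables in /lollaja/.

1

Nuclei (vowels): o, a, a → 3 syllables.
Between /o/ (V1) and /a/ (V2): /ll/ splits as /l/ + /l/ (/l/ is the longest suffix that is a licit onset).
Between /a/ (V2) and /a/ (V3): /j/ → onset of the next syllable (single consonants are always licit onsets).
So the parse is lol.la.ja.
Classifying each syllable: /lol/ (closed), /la/ (open), /ja/ (open).
Closed syllables: 1.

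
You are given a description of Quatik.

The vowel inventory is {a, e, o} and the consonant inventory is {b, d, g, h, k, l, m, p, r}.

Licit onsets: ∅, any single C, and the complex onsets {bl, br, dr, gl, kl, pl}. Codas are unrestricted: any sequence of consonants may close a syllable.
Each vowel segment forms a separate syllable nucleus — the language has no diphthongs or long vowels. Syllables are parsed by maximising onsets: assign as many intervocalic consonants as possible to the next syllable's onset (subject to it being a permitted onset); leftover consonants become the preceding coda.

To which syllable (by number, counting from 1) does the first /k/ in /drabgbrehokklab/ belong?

3

The vowels are a, e, o, a — 4 nuclei, so 4 syllables.
Between /a/ (V1) and /e/ (V2): /bgbr/ — longest licit onset from the right is /br/, leaving /bg/ as coda.
Between /e/ (V2) and /o/ (V3): just /h/ — single C goes to the following onset.
Between /o/ (V3) and /a/ (V4): /kkl/; trying suffixes from longest down, /kl/ is the first permitted one, so coda /k/ | onset /kl/.
So the parse is drabg.bre.hok.klab.
The first /k/ is in the coda of syllable 3 (/hok/).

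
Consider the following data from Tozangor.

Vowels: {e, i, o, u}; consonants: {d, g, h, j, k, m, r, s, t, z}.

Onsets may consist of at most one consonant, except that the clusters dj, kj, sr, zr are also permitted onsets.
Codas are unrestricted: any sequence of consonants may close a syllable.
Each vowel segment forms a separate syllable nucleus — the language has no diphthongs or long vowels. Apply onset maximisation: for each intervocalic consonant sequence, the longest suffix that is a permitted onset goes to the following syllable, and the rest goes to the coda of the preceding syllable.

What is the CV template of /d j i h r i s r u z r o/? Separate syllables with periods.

CCVC.CV.CCV.CCV

The vowels are i, i, u, o — 4 nuclei, so 4 syllables.
σ1/σ2 boundary: /hr/ splits as /h/ + /r/ (/r/ is the longest suffix that is a licit onset).
σ2/σ3 boundary: /sr/ is a licit onset in full, so it all attaches to the next syllable.
σ3/σ4 boundary: /zr/ is a licit onset in full, so it all attaches to the next syllable.
Syllabification: djih.ri.sru.zro.
Mapping each syllable to C/V: /djih/ → CCVC, /ri/ → CV, /sru/ → CCV, /zro/ → CCV.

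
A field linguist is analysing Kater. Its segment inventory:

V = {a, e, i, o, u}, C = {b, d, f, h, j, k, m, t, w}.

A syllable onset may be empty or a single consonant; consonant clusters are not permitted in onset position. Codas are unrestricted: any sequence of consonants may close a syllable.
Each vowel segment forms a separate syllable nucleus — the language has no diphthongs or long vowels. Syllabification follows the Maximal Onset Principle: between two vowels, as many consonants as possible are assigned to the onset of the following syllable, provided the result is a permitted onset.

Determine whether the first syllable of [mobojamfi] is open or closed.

open

Vowels present: o, o, a, i; each is a nucleus, giving 4 syllables.
Between /o/ (V1) and /o/ (V2): /b/ is a single consonant, so it becomes the next onset.
Between /o/ (V2) and /a/ (V3): /j/ is a single consonant, so it becomes the next onset.
Between /a/ (V3) and /i/ (V4): /mf/ — longest licit onset from the right is /f/, leaving /m/ as coda.
Putting it together: mo.bo.jam.fi.
Syllable 1 is /mo/; it ends in its nucleus with no coda, so it is open.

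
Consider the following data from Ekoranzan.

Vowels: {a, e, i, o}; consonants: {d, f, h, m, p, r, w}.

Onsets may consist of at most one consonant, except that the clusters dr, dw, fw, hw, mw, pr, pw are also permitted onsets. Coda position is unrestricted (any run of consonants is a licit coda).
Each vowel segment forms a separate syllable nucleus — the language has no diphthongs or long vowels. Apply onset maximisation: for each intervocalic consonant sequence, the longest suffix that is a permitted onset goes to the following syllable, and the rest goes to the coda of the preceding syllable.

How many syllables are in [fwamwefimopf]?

4

The vowels are a, e, i, o — 4 nuclei, so 4 syllables.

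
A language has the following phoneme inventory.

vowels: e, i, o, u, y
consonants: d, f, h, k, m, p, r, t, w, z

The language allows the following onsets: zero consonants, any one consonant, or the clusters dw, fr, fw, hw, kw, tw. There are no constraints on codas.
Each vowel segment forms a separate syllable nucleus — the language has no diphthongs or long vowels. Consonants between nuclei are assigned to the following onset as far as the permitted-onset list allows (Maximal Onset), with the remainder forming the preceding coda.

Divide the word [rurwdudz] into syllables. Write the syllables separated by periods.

The vowels are u, u — 2 nuclei, so 2 syllables.
/u…u/ gap (V1→V2): /rwd/ splits as /rw/ + /d/ (/d/ is the longest suffix that is a licit onset).

rurw.dudz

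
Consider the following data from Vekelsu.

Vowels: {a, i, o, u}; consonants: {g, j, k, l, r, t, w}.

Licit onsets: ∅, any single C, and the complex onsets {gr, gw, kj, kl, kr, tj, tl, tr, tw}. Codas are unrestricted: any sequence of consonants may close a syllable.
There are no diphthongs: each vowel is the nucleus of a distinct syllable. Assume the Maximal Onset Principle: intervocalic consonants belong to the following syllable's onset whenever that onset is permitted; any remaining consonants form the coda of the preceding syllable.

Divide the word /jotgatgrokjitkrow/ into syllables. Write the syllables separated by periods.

jot.gat.gro.kjit.krow

Vowels present: o, a, o, i, o; each is a nucleus, giving 5 syllables.
Between /o/ (V1) and /a/ (V2): /tg/ splits as /t/ + /g/ (/g/ is the longest suffix that is a licit onset).
Between /a/ (V2) and /o/ (V3): cluster /tgr/ — the longest permitted-onset suffix is /gr/; onset = /gr/, preceding coda = /t/.
Between /o/ (V3) and /i/ (V4): cluster /kj/ — /kj/ is itself a permitted onset, so the whole cluster goes right; preceding coda = ∅.
Between /i/ (V4) and /o/ (V5): /tkr/; trying suffixes from longest down, /kr/ is the first permitted one, so coda /t/ | onset /kr/.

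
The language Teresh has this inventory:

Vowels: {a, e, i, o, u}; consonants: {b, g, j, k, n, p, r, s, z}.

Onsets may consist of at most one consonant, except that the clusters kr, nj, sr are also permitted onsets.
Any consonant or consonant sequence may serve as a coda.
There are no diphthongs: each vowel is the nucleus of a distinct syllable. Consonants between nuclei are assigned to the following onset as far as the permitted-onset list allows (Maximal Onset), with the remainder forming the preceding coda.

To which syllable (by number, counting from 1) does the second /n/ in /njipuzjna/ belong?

3

The vowels are i, u, a — 3 nuclei, so 3 syllables.
/i…u/ gap (V1→V2): /p/ → onset of the next syllable (single consonants are always licit onsets).
/u…a/ gap (V2→V3): /zjn/; trying suffixes from longest down, /n/ is the first permitted one, so coda /zj/ | onset /n/.
Putting it together: nji.puzj.na.
The second /n/ is in the onset of syllable 3 (/na/).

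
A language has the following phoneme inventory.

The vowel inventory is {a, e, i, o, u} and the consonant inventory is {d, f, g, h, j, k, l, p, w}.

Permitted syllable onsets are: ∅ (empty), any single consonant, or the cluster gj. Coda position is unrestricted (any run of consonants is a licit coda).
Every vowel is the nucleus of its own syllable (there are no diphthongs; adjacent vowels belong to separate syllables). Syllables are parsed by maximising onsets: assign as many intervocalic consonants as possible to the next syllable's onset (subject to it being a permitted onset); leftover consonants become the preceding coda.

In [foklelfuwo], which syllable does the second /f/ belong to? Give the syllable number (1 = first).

3

Nuclei (vowels): o, e, u, o → 4 syllables.
Between /o/ (V1) and /e/ (V2): cluster /kl/ — the longest permitted-onset suffix is /l/; onset = /l/, preceding coda = /k/.
Between /e/ (V2) and /u/ (V3): /lf/ splits as /l/ + /f/ (/f/ is the longest suffix that is a licit onset).
Between /u/ (V3) and /o/ (V4): /w/ → onset of the next syllable (single consonants are always licit onsets).
Result: fok.lel.fu.wo.
The second /f/ is in the onset of syllable 3 (/fu/).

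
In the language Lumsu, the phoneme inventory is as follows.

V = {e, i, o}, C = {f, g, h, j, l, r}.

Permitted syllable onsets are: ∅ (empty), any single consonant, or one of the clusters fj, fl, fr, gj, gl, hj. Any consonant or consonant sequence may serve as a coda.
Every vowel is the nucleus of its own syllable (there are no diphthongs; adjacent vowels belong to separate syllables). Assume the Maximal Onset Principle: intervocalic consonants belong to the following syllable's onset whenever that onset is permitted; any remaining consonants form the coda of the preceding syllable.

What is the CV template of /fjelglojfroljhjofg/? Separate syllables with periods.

CCVC.CCVC.CCVCC.CCVCC

The vowels are e, o, o, o — 4 nuclei, so 4 syllables.
/e…o/ gap (V1→V2): /lgl/; trying suffixes from longest down, /gl/ is the first permitted one, so coda /l/ | onset /gl/.
/o…o/ gap (V2→V3): /jfr/ splits as /j/ + /fr/ (/fr/ is the longest suffix that is a licit onset).
/o…o/ gap (V3→V4): /ljhj/ — longest licit onset from the right is /hj/, leaving /lj/ as coda.
Result: fjel.gloj.frolj.hjofg.
Mapping each syllable to C/V: /fjel/ → CCVC, /gloj/ → CCVC, /frolj/ → CCVCC, /hjofg/ → CCVCC.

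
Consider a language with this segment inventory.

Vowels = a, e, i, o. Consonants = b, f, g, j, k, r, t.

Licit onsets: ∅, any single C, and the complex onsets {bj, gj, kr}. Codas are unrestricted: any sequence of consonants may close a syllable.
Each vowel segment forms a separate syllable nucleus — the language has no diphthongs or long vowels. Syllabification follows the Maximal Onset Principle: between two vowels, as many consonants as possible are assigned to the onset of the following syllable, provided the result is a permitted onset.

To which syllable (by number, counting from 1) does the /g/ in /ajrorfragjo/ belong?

The vowels are a, o, a, o — 4 nuclei, so 4 syllables.
σ1/σ2 boundary: /jr/ splits as /j/ + /r/ (/r/ is the longest suffix that is a licit onset).
σ2/σ3 boundary: /rfr/; trying suffixes from longest down, /r/ is the first permitted one, so coda /rf/ | onset /r/.
σ3/σ4 boundary: /gj/ is a licit onset in full, so it all attaches to the next syllable.
Syllabification: aj.rorf.ra.gjo.
The /g/ is in the onset of syllable 4 (/gjo/).

4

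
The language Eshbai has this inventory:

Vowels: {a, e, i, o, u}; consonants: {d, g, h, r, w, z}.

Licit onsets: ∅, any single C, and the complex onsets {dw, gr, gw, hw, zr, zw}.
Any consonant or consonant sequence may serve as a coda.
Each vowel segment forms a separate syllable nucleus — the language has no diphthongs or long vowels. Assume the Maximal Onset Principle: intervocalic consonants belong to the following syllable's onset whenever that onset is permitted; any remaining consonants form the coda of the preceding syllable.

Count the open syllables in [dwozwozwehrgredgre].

3

Vowels present: o, o, e, e, e; each is a nucleus, giving 5 syllables.
Between /o/ (V1) and /o/ (V2): cluster /zw/ — /zw/ is itself a permitted onset, so the whole cluster goes right; preceding coda = ∅.
Between /o/ (V2) and /e/ (V3): cluster /zw/ — /zw/ is itself a permitted onset, so the whole cluster goes right; preceding coda = ∅.
Between /e/ (V3) and /e/ (V4): /hrgr/; trying suffixes from longest down, /gr/ is the first permitted one, so coda /hr/ | onset /gr/.
Between /e/ (V4) and /e/ (V5): /dgr/; trying suffixes from longest down, /gr/ is the first permitted one, so coda /d/ | onset /gr/.
So the parse is dwo.zwo.zwehr.gred.gre.
Classifying each syllable: /dwo/ (open), /zwo/ (open), /zwehr/ (closed), /gred/ (closed), /gre/ (open).
Open syllables: 3.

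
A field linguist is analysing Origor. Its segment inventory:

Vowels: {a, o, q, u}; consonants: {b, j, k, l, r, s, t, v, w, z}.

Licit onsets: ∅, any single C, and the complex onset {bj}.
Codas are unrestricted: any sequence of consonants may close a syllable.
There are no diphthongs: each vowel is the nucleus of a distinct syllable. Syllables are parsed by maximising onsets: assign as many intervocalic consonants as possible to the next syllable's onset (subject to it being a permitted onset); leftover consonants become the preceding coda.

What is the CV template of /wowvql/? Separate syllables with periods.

The vowels are o, q — 2 nuclei, so 2 syllables.
/o…q/ gap (V1→V2): /wv/ — longest licit onset from the right is /v/, leaving /w/ as coda.
Putting it together: wow.vql.
Mapping each syllable to C/V: /wow/ → CVC, /vql/ → CVC.

CVC.CVC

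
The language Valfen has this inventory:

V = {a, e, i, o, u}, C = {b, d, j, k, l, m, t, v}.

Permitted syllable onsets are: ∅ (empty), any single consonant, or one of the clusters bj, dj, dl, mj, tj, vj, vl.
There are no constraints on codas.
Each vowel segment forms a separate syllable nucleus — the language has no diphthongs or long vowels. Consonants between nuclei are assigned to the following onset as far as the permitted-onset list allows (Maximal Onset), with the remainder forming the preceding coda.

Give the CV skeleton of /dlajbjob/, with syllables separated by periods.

Nuclei (vowels): a, o → 2 syllables.
/a…o/ gap (V1→V2): /jbj/; trying suffixes from longest down, /bj/ is the first permitted one, so coda /j/ | onset /bj/.
Putting it together: dlaj.bjob.
Mapping each syllable to C/V: /dlaj/ → CCVC, /bjob/ → CCVC.

CCVC.CCVC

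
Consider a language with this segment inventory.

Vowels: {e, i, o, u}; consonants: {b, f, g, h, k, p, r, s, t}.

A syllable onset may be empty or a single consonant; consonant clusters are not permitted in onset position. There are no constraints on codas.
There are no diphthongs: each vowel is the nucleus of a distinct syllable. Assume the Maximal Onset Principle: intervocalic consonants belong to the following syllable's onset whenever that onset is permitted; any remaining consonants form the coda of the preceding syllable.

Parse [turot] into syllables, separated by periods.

Vowels present: u, o; each is a nucleus, giving 2 syllables.
/u…o/ gap (V1→V2): /r/ is a single consonant, so it becomes the next onset.

tu.rot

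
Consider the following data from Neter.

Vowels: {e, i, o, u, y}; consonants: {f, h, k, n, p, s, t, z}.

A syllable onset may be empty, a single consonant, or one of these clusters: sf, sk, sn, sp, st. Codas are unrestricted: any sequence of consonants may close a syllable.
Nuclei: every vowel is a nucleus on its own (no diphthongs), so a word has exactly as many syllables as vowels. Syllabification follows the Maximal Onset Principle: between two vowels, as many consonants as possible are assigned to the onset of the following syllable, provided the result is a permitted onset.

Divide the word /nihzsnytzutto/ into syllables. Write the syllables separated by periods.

nihz.snyt.zut.to

The vowels are i, y, u, o — 4 nuclei, so 4 syllables.
Between /i/ (V1) and /y/ (V2): /hzsn/ — longest licit onset from the right is /sn/, leaving /hz/ as coda.
Between /y/ (V2) and /u/ (V3): /tz/; trying suffixes from longest down, /z/ is the first permitted one, so coda /t/ | onset /z/.
Between /u/ (V3) and /o/ (V4): cluster /tt/ — the longest permitted-onset suffix is /t/; onset = /t/, preceding coda = /t/.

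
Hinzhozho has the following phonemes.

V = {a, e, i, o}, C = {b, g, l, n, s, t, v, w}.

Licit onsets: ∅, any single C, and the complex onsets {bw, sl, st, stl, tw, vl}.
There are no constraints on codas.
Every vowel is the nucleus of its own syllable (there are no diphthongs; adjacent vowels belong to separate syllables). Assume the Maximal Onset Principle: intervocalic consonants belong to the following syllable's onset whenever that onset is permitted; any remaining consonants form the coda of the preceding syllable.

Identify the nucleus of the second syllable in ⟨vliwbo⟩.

o

Vowels present: i, o; each is a nucleus, giving 2 syllables.
The second nucleus (vowel 2 from the left) is /o/.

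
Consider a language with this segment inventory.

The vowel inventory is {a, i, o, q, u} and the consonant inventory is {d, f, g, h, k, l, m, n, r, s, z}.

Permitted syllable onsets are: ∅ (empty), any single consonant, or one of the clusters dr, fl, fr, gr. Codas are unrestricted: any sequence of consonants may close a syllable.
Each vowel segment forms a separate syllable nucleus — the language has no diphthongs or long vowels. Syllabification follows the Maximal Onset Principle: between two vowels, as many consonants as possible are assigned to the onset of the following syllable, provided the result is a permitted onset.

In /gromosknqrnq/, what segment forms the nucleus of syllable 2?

The vowels are o, o, q, q — 4 nuclei, so 4 syllables.
The second nucleus (vowel 2 from the left) is /o/.

o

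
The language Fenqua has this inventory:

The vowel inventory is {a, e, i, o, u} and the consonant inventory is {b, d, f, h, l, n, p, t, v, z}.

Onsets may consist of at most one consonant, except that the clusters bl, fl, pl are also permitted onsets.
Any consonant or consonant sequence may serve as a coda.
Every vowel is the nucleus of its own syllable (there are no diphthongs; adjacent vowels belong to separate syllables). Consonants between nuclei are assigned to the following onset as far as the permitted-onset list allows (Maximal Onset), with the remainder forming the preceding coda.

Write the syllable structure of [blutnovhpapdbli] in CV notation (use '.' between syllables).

Vowels present: u, o, a, i; each is a nucleus, giving 4 syllables.
Between /u/ (V1) and /o/ (V2): /tn/ splits as /t/ + /n/ (/n/ is the longest suffix that is a licit onset).
Between /o/ (V2) and /a/ (V3): /vhp/; trying suffixes from longest down, /p/ is the first permitted one, so coda /vh/ | onset /p/.
Between /a/ (V3) and /i/ (V4): /pdbl/; trying suffixes from longest down, /bl/ is the first permitted one, so coda /pd/ | onset /bl/.
Syllabification: blut.novh.papd.bli.
Mapping each syllable to C/V: /blut/ → CCVC, /novh/ → CVCC, /papd/ → CVCC, /bli/ → CCV.

CCVC.CVCC.CVCC.CCV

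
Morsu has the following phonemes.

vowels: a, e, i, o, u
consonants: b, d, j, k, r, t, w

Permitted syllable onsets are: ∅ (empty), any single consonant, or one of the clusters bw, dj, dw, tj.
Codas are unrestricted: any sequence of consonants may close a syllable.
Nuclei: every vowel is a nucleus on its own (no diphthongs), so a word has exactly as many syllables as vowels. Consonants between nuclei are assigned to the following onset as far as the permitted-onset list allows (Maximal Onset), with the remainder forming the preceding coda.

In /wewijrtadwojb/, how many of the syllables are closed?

2

The vowels are e, i, a, o — 4 nuclei, so 4 syllables.
/e…i/ gap (V1→V2): just /w/ — single C goes to the following onset.
/i…a/ gap (V2→V3): /jrt/; trying suffixes from longest down, /t/ is the first permitted one, so coda /jr/ | onset /t/.
/a…o/ gap (V3→V4): /dw/ — entire cluster is a permitted onset → onset /dw/, coda ∅.
Putting it together: we.wijr.ta.dwojb.
Classifying each syllable: /we/ (open), /wijr/ (closed), /ta/ (open), /dwojb/ (closed).
Closed syllables: 2.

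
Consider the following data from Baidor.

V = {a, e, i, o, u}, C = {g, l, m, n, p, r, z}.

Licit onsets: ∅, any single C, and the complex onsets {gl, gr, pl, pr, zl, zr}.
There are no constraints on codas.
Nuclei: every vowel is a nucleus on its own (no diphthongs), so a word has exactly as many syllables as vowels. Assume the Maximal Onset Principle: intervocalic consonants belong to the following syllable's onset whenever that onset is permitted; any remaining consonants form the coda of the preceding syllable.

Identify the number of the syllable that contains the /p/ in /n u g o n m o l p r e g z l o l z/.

Nuclei (vowels): u, o, o, e, o → 5 syllables.
V1 /u/ – V2 /o/: /g/ → onset of the next syllable (single consonants are always licit onsets).
V2 /o/ – V3 /o/: cluster /nm/ — the longest permitted-onset suffix is /m/; onset = /m/, preceding coda = /n/.
V3 /o/ – V4 /e/: /lpr/ — longest licit onset from the right is /pr/, leaving /l/ as coda.
V4 /e/ – V5 /o/: /gzl/ — longest licit onset from the right is /zl/, leaving /g/ as coda.
Putting it together: nu.gon.mol.preg.zlolz.
The /p/ is in the onset of syllable 4 (/preg/).

4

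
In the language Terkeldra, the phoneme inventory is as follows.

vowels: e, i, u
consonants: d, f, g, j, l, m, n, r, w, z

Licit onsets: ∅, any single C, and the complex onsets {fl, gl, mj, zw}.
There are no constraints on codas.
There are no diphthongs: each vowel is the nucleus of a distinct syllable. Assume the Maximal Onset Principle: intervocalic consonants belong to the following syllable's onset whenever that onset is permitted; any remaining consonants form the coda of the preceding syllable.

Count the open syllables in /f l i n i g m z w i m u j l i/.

3

Nuclei (vowels): i, i, i, u, i → 5 syllables.
σ1/σ2 boundary: just /n/ — single C goes to the following onset.
σ2/σ3 boundary: /gmzw/ — longest licit onset from the right is /zw/, leaving /gm/ as coda.
σ3/σ4 boundary: /m/ is a single consonant, so it becomes the next onset.
σ4/σ5 boundary: /jl/; trying suffixes from longest down, /l/ is the first permitted one, so coda /j/ | onset /l/.
Result: fli.nigm.zwi.muj.li.
Classifying each syllable: /fli/ (open), /nigm/ (closed), /zwi/ (open), /muj/ (closed), /li/ (open).
Open syllables: 3.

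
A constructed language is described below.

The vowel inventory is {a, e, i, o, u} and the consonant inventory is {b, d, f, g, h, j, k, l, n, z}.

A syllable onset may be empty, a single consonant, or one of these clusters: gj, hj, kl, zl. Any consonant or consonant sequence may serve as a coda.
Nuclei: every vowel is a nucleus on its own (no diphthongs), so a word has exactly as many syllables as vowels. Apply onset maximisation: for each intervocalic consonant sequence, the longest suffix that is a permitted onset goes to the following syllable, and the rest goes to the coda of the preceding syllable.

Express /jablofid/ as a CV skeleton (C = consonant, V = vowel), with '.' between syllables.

The vowels are a, o, i — 3 nuclei, so 3 syllables.
/a…o/ gap (V1→V2): /bl/ — longest licit onset from the right is /l/, leaving /b/ as coda.
/o…i/ gap (V2→V3): /f/ is a single consonant, so it becomes the next onset.
Syllabification: jab.lo.fid.
Mapping each syllable to C/V: /jab/ → CVC, /lo/ → CV, /fid/ → CVC.

CVC.CV.CVC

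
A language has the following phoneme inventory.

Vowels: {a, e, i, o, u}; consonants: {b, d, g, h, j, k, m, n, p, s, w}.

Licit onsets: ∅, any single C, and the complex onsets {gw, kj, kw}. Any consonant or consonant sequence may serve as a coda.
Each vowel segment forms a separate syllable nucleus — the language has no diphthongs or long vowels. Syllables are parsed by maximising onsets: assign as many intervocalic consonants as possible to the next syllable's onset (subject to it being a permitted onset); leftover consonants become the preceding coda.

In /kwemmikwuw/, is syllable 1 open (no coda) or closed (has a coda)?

Vowels present: e, i, u; each is a nucleus, giving 3 syllables.
V1 /e/ – V2 /i/: /mm/ — longest licit onset from the right is /m/, leaving /m/ as coda.
V2 /i/ – V3 /u/: /kw/ — entire cluster is a permitted onset → onset /kw/, coda ∅.
Putting it together: kwem.mi.kwuw.
Syllable 1 is /kwem/ with coda /m/, so it is closed.

closed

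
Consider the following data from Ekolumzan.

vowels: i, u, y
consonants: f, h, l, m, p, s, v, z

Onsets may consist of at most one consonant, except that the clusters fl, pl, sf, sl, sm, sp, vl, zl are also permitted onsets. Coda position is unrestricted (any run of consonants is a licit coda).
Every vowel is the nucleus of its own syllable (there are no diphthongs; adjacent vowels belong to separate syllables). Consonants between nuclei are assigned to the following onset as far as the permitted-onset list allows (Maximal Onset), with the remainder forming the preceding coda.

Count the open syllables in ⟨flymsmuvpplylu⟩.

Nuclei (vowels): y, u, y, u → 4 syllables.
Between /y/ (V1) and /u/ (V2): /msm/ — longest licit onset from the right is /sm/, leaving /m/ as coda.
Between /u/ (V2) and /y/ (V3): cluster /vppl/ — the longest permitted-onset suffix is /pl/; onset = /pl/, preceding coda = /vp/.
Between /y/ (V3) and /u/ (V4): just /l/ — single C goes to the following onset.
Result: flym.smuvp.ply.lu.
Classifying each syllable: /flym/ (closed), /smuvp/ (closed), /ply/ (open), /lu/ (open).
Open syllables: 2.

2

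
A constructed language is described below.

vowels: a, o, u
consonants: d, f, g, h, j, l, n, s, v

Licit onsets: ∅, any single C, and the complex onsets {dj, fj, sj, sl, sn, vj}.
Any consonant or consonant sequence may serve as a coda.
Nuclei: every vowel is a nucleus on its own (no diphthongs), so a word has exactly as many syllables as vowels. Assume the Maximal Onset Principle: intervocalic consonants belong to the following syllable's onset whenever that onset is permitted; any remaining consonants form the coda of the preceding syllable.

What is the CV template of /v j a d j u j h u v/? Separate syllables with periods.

Vowels present: a, u, u; each is a nucleus, giving 3 syllables.
Between /a/ (V1) and /u/ (V2): cluster /dj/ — /dj/ is itself a permitted onset, so the whole cluster goes right; preceding coda = ∅.
Between /u/ (V2) and /u/ (V3): /jh/ — longest licit onset from the right is /h/, leaving /j/ as coda.
Result: vja.djuj.huv.
Mapping each syllable to C/V: /vja/ → CCV, /djuj/ → CCVC, /huv/ → CVC.

CCV.CCVC.CVC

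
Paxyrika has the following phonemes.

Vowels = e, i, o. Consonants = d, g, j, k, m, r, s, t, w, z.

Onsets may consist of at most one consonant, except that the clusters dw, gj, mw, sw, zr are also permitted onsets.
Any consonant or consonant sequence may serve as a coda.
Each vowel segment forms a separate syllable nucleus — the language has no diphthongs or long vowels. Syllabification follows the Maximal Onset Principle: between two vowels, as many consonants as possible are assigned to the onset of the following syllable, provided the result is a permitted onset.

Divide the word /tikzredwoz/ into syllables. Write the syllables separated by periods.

tik.zre.dwoz

The vowels are i, e, o — 3 nuclei, so 3 syllables.
Between /i/ (V1) and /e/ (V2): /kzr/ — longest licit onset from the right is /zr/, leaving /k/ as coda.
Between /e/ (V2) and /o/ (V3): /dw/ is a licit onset in full, so it all attaches to the next syllable.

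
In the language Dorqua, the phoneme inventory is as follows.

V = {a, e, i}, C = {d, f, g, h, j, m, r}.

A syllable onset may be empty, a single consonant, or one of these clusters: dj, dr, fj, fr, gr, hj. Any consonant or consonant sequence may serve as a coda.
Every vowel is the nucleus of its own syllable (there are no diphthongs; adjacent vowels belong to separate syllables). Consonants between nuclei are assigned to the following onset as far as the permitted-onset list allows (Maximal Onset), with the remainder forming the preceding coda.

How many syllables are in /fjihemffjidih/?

Nuclei (vowels): i, e, i, i → 4 syllables.

4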